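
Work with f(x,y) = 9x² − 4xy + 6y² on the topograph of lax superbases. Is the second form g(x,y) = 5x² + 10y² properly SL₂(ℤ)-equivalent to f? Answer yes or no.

D₁ = -200, D₂ = -200
f: flip: (9,-4,6)→(6,4,9)
f: reduced (well bottom): (6,4,9) with a≤c, −a<b≤a
g: reduced (well bottom): (5,0,10) with a≤c, −a<b≤a
reduced forms (6, 4, 9) vs (5, 0, 10) ⇒ inequivalent

no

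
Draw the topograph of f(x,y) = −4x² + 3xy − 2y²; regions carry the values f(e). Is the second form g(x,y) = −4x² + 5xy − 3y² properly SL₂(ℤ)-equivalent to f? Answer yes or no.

D₁ = -23, D₂ = -23
f is negative-definite; reduce −f:
−f: flip: (4,-3,2)→(2,3,4)
−f: translate: b→-1 (≡3 mod 4), so (2,3,4)→(2,-1,3)
−f: reduced (well bottom): (2,-1,3) with a≤c, −a<b≤a
flip sign back: reduced form of f is (-2,1,-3)
g is negative-definite; reduce −g:
−g: translate: b→3 (≡-5 mod 8), so (4,-5,3)→(4,3,2)
−g: flip: (4,3,2)→(2,-3,4)
−g: translate: b→1 (≡-3 mod 4), so (2,-3,4)→(2,1,3)
−g: reduced (well bottom): (2,1,3) with a≤c, −a<b≤a
flip sign back: reduced form of g is (-2,-1,-3)
reduced forms (-2, 1, -3) vs (-2, -1, -3) ⇒ inequivalent

no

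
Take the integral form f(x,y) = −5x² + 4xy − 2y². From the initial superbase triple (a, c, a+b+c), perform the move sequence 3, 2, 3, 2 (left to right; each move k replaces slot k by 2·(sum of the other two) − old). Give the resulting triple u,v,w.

start (-5,-2,-3) = (f(1,0),f(0,1),f(1,1))
replace slot 3: 2·((-5)+(-2)) − (-3) = -11 → (-5,-2,-11)
replace slot 2: 2·((-5)+(-11)) − (-2) = -30 → (-5,-30,-11)
replace slot 3: 2·((-5)+(-30)) − (-11) = -59 → (-5,-30,-59)
replace slot 2: 2·((-5)+(-59)) − (-30) = -98 → (-5,-98,-59)

-5,-98,-59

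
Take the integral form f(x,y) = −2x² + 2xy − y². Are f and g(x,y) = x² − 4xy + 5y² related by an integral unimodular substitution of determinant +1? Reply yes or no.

D₁ = -4, D₂ = -4
f is negative-definite; reduce −f:
−f: translate: b→2 (≡-2 mod 4), so (2,-2,1)→(2,2,1)
−f: flip: (2,2,1)→(1,-2,2)
−f: translate: b→0 (≡-2 mod 2), so (1,-2,2)→(1,0,1)
−f: reduced (well bottom): (1,0,1) with a≤c, −a<b≤a
flip sign back: reduced form of f is (-1,0,-1)
g: translate: b→0 (≡-4 mod 2), so (1,-4,5)→(1,0,1)
g: reduced (well bottom): (1,0,1) with a≤c, −a<b≤a
reduced forms (-1, 0, -1) vs (1, 0, 1) ⇒ inequivalent

no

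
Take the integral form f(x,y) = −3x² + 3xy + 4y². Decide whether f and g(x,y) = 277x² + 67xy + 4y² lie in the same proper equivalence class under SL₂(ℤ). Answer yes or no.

D₁ = 57, D₂ = 57
river cycle of f (length 6): (4, 5, -2), (-2, 7, 1), (1, 7, -2), (-2, 5, 4), (4, 3, -3), (-3, 3, 4)
river cycle of g (length 6): (4, 5, -2), (-2, 7, 1), (1, 7, -2), (-2, 5, 4), (4, 3, -3), (-3, 3, 4)
cycles coincide ⇒ equivalent

yes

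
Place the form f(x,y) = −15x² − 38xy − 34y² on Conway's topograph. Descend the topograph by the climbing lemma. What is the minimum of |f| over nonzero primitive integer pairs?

translate: b→8 (≡38 mod 30), so (15,38,34)→(15,8,11)
flip: (15,8,11)→(11,-8,15)
reduced (well bottom): (11,-8,15) with a≤c, −a<b≤a
well minimum |f| = |-11| = 11 (negative-definite)

11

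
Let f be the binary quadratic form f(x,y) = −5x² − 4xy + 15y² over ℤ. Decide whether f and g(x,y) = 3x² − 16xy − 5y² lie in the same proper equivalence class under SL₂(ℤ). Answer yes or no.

D₁ = 316, D₂ = 316
river cycle of f (length 6): (-5, 16, 3), (3, 14, -10), (-10, 6, 7), (7, 8, -9), (-9, 10, 6), (6, 14, -5)
river cycle of g (length 6): (-5, 16, 3), (3, 14, -10), (-10, 6, 7), (7, 8, -9), (-9, 10, 6), (6, 14, -5)
cycles coincide ⇒ equivalent

yes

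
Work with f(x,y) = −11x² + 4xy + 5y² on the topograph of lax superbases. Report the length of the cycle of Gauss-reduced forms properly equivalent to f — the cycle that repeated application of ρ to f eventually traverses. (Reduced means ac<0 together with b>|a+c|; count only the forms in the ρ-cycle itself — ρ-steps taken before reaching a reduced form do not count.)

D = 236, ⌊√D⌋ = 15
descent: ρ → (5,6,-10)  [lands on river]
river: ρ → (-10,14,1)
river: ρ → (1,14,-10)
river: ρ → (-10,6,5)
river: ρ → (5,14,-2)
river: ρ → (-2,14,5)
ρ-cycle length = 6 (tail of 1 descent step not counted)

6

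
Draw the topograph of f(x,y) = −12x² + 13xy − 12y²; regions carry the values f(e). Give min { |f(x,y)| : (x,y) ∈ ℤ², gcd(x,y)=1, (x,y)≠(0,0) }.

translate: b→11 (≡-13 mod 24), so (12,-13,12)→(12,11,11)
flip: (12,11,11)→(11,-11,12)
translate: b→11 (≡-11 mod 22), so (11,-11,12)→(11,11,12)
reduced (well bottom): (11,11,12) with a≤c, −a<b≤a
well minimum |f| = |-11| = 11 (negative-definite)

11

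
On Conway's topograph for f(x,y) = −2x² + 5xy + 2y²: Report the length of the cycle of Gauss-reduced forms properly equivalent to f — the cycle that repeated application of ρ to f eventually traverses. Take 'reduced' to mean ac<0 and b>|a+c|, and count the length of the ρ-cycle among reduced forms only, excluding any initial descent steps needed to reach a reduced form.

D = 41, ⌊√D⌋ = 6
river: ρ → (2,3,-4)
river: ρ → (-4,5,1)
river: ρ → (1,5,-4)
river: ρ → (-4,3,2)
river: ρ → (2,5,-2)
river: ρ → (-2,3,4)
river: ρ → (4,5,-1)
river: ρ → (-1,5,4)
river: ρ → (4,3,-2)
river: ρ → (-2,5,2)
ρ-cycle length = 10 (tail of 0 descent steps not counted)

10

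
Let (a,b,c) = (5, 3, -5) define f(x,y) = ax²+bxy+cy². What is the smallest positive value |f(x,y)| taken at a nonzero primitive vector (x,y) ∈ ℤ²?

river: ρ → (-5,7,3)
river: ρ → (3,5,-7)
river: ρ → (-7,9,1)
river: ρ → (1,9,-7)
river: ρ → (-7,5,3)
river: ρ → (3,7,-5)
river: ρ → (-5,3,5)
river: ρ → (5,7,-3)
river: ρ → (-3,5,7)
river: ρ → (7,9,-1)
river: ρ → (-1,9,7)
river: ρ → (7,5,-3)
river: ρ → (-3,7,5)
river: ρ → (5,3,-5)
closes: descent 0, river 14
min |a| on river = 1

1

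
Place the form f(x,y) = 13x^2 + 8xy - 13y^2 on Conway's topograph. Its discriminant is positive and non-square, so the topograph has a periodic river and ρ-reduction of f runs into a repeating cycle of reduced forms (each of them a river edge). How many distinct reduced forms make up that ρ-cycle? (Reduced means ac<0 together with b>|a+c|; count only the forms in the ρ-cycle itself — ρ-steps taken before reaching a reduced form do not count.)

D = 740, ⌊√D⌋ = 27
river: ρ → (-13,18,8)
river: ρ → (8,14,-17)
river: ρ → (-17,20,5)
river: ρ → (5,20,-17)
river: ρ → (-17,14,8)
river: ρ → (8,18,-13)
river: ρ → (-13,8,13)
river: ρ → (13,18,-8)
river: ρ → (-8,14,17)
river: ρ → (17,20,-5)
river: ρ → (-5,20,17)
river: ρ → (17,14,-8)
river: ρ → (-8,18,13)
river: ρ → (13,8,-13)
ρ-cycle length = 14 (tail of 0 descent steps not counted)

14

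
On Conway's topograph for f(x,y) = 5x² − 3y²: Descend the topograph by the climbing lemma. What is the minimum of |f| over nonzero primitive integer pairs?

descent: ρ → (-3,6,2)  [lands on river]
river: ρ → (2,6,-3)
closes: descent 1, river 2
min |a| on river = 2

2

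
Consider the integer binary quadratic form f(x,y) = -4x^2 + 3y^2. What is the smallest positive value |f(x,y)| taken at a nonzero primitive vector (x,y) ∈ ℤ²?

descent: ρ → (3,6,-1)  [lands on river]
river: ρ → (-1,6,3)
closes: descent 1, river 2
min |a| on river = 1

1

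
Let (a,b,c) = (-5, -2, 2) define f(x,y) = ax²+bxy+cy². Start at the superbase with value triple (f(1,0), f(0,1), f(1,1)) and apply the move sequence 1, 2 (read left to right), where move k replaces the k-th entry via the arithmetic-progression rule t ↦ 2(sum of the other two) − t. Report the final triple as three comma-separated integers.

start (-5,2,-5) = (f(1,0),f(0,1),f(1,1))
replace slot 1: 2·(2+(-5)) − (-5) = -1 → (-1,2,-5)
replace slot 2: 2·((-1)+(-5)) − 2 = -14 → (-1,-14,-5)

-1,-14,-5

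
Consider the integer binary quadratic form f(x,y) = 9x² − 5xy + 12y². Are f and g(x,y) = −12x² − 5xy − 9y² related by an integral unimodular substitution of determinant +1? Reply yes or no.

D₁ = -407, D₂ = -407
f: reduced (well bottom): (9,-5,12) with a≤c, −a<b≤a
g is negative-definite; reduce −g:
−g: flip: (12,5,9)→(9,-5,12)
−g: reduced (well bottom): (9,-5,12) with a≤c, −a<b≤a
flip sign back: reduced form of g is (-9,5,-12)
reduced forms (9, -5, 12) vs (-9, 5, -12) ⇒ inequivalent

no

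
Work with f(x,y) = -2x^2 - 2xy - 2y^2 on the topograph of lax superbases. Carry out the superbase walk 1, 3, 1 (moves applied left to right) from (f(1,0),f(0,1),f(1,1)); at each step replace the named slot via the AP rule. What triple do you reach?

start (-2,-2,-6) = (f(1,0),f(0,1),f(1,1))
replace slot 1: 2·((-2)+(-6)) − (-2) = -14 → (-14,-2,-6)
replace slot 3: 2·((-14)+(-2)) − (-6) = -26 → (-14,-2,-26)
replace slot 1: 2·((-2)+(-26)) − (-14) = -42 → (-42,-2,-26)

-42,-2,-26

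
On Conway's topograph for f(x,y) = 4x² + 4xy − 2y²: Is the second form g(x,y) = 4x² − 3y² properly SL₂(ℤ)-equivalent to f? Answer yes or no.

D₁ = 48, D₂ = 48
river cycle of f (length 2): (-2, 4, 4), (4, 4, -2)
river cycle of g (length 2): (-3, 6, 1), (1, 6, -3)
cycles differ ⇒ inequivalent

no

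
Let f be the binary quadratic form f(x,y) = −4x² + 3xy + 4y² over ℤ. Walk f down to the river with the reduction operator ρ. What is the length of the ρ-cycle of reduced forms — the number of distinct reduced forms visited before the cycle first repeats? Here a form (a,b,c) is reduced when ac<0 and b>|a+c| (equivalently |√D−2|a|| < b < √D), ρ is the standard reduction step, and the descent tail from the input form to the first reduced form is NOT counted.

D = 73, ⌊√D⌋ = 8
river: ρ → (4,5,-3)
river: ρ → (-3,7,2)
river: ρ → (2,5,-6)
river: ρ → (-6,7,1)
river: ρ → (1,7,-6)
river: ρ → (-6,5,2)
river: ρ → (2,7,-3)
river: ρ → (-3,5,4)
river: ρ → (4,3,-4)
river: ρ → (-4,5,3)
river: ρ → (3,7,-2)
river: ρ → (-2,5,6)
river: ρ → (6,7,-1)
river: ρ → (-1,7,6)
river: ρ → (6,5,-2)
river: ρ → (-2,7,3)
river: ρ → (3,5,-4)
river: ρ → (-4,3,4)
ρ-cycle length = 18 (tail of 0 descent steps not counted)

18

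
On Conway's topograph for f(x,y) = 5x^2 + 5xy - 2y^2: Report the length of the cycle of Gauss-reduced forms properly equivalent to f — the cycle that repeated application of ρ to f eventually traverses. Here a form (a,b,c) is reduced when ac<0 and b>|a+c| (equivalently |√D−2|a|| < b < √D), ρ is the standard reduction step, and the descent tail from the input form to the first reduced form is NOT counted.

D = 65, ⌊√D⌋ = 8
river: ρ → (-2,7,2)
river: ρ → (2,5,-5)
river: ρ → (-5,5,2)
river: ρ → (2,7,-2)
river: ρ → (-2,5,5)
river: ρ → (5,5,-2)
ρ-cycle length = 6 (tail of 0 descent steps not counted)

6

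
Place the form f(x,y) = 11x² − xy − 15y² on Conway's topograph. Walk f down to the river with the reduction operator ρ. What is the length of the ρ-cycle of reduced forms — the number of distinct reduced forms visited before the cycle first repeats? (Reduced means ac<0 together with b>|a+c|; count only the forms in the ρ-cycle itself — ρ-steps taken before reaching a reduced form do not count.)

D = 661, ⌊√D⌋ = 25
descent: ρ → (-15,1,11)
descent: ρ → (11,21,-5)  [lands on river]
river: ρ → (-5,19,15)
river: ρ → (15,11,-9)
river: ρ → (-9,25,1)
river: ρ → (1,25,-9)
river: ρ → (-9,11,15)
river: ρ → (15,19,-5)
river: ρ → (-5,21,11)
river: ρ → (11,23,-3)
river: ρ → (-3,25,3)
river: ρ → (3,23,-11)
river: ρ → (-11,21,5)
river: ρ → (5,19,-15)
river: ρ → (-15,11,9)
river: ρ → (9,25,-1)
river: ρ → (-1,25,9)
river: ρ → (9,11,-15)
river: ρ → (-15,19,5)
river: ρ → (5,21,-11)
river: ρ → (-11,23,3)
river: ρ → (3,25,-3)
river: ρ → (-3,23,11)
ρ-cycle length = 22 (tail of 2 descent steps not counted)

22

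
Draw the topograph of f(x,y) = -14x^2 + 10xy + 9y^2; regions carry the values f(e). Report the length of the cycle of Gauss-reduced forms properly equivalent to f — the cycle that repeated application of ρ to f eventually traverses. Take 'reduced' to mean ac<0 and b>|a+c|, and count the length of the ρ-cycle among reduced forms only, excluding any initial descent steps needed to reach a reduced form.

D = 604, ⌊√D⌋ = 24
river: ρ → (9,8,-15)
river: ρ → (-15,22,2)
river: ρ → (2,22,-15)
river: ρ → (-15,8,9)
river: ρ → (9,10,-14)
river: ρ → (-14,18,5)
river: ρ → (5,22,-6)
river: ρ → (-6,14,17)
river: ρ → (17,20,-3)
river: ρ → (-3,22,10)
river: ρ → (10,18,-7)
river: ρ → (-7,24,1)
river: ρ → (1,24,-7)
river: ρ → (-7,18,10)
river: ρ → (10,22,-3)
river: ρ → (-3,20,17)
river: ρ → (17,14,-6)
river: ρ → (-6,22,5)
river: ρ → (5,18,-14)
river: ρ → (-14,10,9)
ρ-cycle length = 20 (tail of 0 descent steps not counted)

20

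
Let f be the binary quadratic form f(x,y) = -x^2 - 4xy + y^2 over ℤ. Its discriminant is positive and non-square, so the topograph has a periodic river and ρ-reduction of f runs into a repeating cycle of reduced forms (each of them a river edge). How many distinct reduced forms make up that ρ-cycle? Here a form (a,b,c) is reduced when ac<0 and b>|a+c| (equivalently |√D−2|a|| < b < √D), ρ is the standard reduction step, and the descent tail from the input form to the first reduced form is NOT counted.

D = 20, ⌊√D⌋ = 4
descent: ρ → (1,4,-1)  [lands on river]
river: ρ → (-1,4,1)
ρ-cycle length = 2 (tail of 1 descent step not counted)

2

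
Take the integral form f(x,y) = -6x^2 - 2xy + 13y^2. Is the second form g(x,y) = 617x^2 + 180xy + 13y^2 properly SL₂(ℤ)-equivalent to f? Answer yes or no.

D₁ = 316, D₂ = 316
river cycle of f (length 6): (-6, 10, 9), (9, 8, -7), (-7, 6, 10), (10, 14, -3), (-3, 16, 5), (5, 14, -6)
river cycle of g (length 6): (-6, 10, 9), (9, 8, -7), (-7, 6, 10), (10, 14, -3), (-3, 16, 5), (5, 14, -6)
cycles coincide ⇒ equivalent

yes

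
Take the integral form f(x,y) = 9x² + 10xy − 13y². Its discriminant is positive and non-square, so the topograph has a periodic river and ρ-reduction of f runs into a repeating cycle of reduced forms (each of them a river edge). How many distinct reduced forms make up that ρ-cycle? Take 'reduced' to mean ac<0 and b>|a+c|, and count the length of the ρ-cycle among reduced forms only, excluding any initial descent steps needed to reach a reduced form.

D = 568, ⌊√D⌋ = 23
river: ρ → (-13,16,6)
river: ρ → (6,20,-7)
river: ρ → (-7,22,3)
river: ρ → (3,20,-14)
river: ρ → (-14,8,9)
river: ρ → (9,10,-13)
ρ-cycle length = 6 (tail of 0 descent steps not counted)

6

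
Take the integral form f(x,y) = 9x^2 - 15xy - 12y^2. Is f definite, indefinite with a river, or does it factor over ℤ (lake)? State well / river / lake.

D = b²−4ac = (-15)² − 4·9·(-12) = 657
D > 0 non-square ⇒ indefinite ⇒ periodic river

river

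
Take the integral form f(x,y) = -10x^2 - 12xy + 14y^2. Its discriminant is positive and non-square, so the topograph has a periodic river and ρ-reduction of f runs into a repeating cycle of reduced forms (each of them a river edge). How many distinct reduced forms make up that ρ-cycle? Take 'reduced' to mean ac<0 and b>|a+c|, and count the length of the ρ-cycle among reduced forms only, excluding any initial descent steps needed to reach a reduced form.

D = 704, ⌊√D⌋ = 26
descent: ρ → (14,12,-10)  [lands on river]
river: ρ → (-10,8,16)
river: ρ → (16,24,-2)
river: ρ → (-2,24,16)
river: ρ → (16,8,-10)
river: ρ → (-10,12,14)
river: ρ → (14,16,-8)
river: ρ → (-8,16,14)
ρ-cycle length = 8 (tail of 1 descent step not counted)

8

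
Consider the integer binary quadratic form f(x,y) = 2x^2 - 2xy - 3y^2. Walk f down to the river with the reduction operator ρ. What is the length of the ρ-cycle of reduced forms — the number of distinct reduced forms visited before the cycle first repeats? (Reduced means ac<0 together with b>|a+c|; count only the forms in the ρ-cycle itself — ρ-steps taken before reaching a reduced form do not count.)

D = 28, ⌊√D⌋ = 5
descent: ρ → (-3,2,2)  [lands on river]
river: ρ → (2,2,-3)
river: ρ → (-3,4,1)
river: ρ → (1,4,-3)
ρ-cycle length = 4 (tail of 1 descent step not counted)

4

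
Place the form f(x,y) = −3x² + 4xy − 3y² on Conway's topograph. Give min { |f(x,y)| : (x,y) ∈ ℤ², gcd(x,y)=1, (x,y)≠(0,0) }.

translate: b→2 (≡-4 mod 6), so (3,-4,3)→(3,2,2)
flip: (3,2,2)→(2,-2,3)
translate: b→2 (≡-2 mod 4), so (2,-2,3)→(2,2,3)
reduced (well bottom): (2,2,3) with a≤c, −a<b≤a
well minimum |f| = |-2| = 2 (negative-definite)

2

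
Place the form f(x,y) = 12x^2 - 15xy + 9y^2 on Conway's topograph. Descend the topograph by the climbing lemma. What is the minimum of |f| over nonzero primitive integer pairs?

translate: b→9 (≡-15 mod 24), so (12,-15,9)→(12,9,6)
flip: (12,9,6)→(6,-9,12)
translate: b→3 (≡-9 mod 12), so (6,-9,12)→(6,3,9)
reduced (well bottom): (6,3,9) with a≤c, −a<b≤a
well minimum = a = 6

6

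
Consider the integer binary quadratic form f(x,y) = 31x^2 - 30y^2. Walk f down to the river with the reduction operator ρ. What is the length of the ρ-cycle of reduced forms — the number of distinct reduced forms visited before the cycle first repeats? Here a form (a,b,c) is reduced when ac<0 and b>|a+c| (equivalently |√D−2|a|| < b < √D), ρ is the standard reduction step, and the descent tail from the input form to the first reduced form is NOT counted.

D = 3720, ⌊√D⌋ = 60
descent: ρ → (-30,60,1)  [lands on river]
river: ρ → (1,60,-30)
ρ-cycle length = 2 (tail of 1 descent step not counted)

2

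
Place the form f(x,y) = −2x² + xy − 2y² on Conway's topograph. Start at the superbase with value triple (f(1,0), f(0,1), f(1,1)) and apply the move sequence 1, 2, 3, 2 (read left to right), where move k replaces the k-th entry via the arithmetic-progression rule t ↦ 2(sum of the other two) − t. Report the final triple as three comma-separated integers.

start (-2,-2,-3) = (f(1,0),f(0,1),f(1,1))
replace slot 1: 2·((-2)+(-3)) − (-2) = -8 → (-8,-2,-3)
replace slot 2: 2·((-8)+(-3)) − (-2) = -20 → (-8,-20,-3)
replace slot 3: 2·((-8)+(-20)) − (-3) = -53 → (-8,-20,-53)
replace slot 2: 2·((-8)+(-53)) − (-20) = -102 → (-8,-102,-53)

-8,-102,-53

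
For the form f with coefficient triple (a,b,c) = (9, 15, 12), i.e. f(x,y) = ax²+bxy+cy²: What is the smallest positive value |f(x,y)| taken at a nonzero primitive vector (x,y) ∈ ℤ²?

translate: b→-3 (≡15 mod 18), so (9,15,12)→(9,-3,6)
flip: (9,-3,6)→(6,3,9)
reduced (well bottom): (6,3,9) with a≤c, −a<b≤a
well minimum = a = 6

6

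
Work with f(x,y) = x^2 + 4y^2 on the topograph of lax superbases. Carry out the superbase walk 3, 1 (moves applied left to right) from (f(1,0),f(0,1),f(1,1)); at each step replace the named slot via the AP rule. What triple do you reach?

start (1,4,5) = (f(1,0),f(0,1),f(1,1))
replace slot 3: 2·(1+4) − 5 = 5 → (1,4,5)
replace slot 1: 2·(4+5) − 1 = 17 → (17,4,5)

17,4,5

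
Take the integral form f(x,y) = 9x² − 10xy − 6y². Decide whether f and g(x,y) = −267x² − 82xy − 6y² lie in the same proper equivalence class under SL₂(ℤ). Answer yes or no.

D₁ = 316, D₂ = 316
river cycle of f (length 6): (-6, 10, 9), (9, 8, -7), (-7, 6, 10), (10, 14, -3), (-3, 16, 5), (5, 14, -6)
river cycle of g (length 6): (-6, 10, 9), (9, 8, -7), (-7, 6, 10), (10, 14, -3), (-3, 16, 5), (5, 14, -6)
cycles coincide ⇒ equivalent

yes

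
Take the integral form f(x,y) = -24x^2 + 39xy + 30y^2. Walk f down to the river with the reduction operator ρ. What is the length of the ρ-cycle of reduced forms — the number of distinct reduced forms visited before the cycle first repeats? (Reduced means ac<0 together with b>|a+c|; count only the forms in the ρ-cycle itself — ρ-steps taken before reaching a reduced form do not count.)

D = 4401, ⌊√D⌋ = 66
river: ρ → (30,21,-33)
river: ρ → (-33,45,18)
river: ρ → (18,63,-6)
river: ρ → (-6,57,48)
river: ρ → (48,39,-15)
river: ρ → (-15,51,30)
river: ρ → (30,9,-36)
river: ρ → (-36,63,3)
river: ρ → (3,63,-36)
river: ρ → (-36,9,30)
river: ρ → (30,51,-15)
river: ρ → (-15,39,48)
river: ρ → (48,57,-6)
river: ρ → (-6,63,18)
river: ρ → (18,45,-33)
river: ρ → (-33,21,30)
river: ρ → (30,39,-24)
river: ρ → (-24,57,12)
river: ρ → (12,63,-9)
river: ρ → (-9,63,12)
river: ρ → (12,57,-24)
river: ρ → (-24,39,30)
ρ-cycle length = 22 (tail of 0 descent steps not counted)

22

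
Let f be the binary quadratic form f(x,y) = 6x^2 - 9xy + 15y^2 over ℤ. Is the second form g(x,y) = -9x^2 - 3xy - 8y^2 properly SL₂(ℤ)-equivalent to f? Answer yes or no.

D₁ = -279, D₂ = -279
f: translate: b→3 (≡-9 mod 12), so (6,-9,15)→(6,3,12)
f: reduced (well bottom): (6,3,12) with a≤c, −a<b≤a
g is negative-definite; reduce −g:
−g: flip: (9,3,8)→(8,-3,9)
−g: reduced (well bottom): (8,-3,9) with a≤c, −a<b≤a
flip sign back: reduced form of g is (-8,3,-9)
reduced forms (6, 3, 12) vs (-8, 3, -9) ⇒ inequivalent

no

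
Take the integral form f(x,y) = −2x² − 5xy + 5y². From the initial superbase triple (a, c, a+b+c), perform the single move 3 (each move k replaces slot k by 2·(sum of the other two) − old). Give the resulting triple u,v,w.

start (-2,5,-2) = (f(1,0),f(0,1),f(1,1))
replace slot 3: 2·((-2)+5) − (-2) = 8 → (-2,5,8)

-2,5,8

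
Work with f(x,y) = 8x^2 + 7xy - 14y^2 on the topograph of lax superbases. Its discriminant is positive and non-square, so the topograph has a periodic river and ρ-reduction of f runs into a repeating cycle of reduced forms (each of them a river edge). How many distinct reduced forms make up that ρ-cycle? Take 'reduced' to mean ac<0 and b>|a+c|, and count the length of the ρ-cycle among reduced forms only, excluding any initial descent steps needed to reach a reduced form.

D = 497, ⌊√D⌋ = 22
river: ρ → (-14,21,1)
river: ρ → (1,21,-14)
river: ρ → (-14,7,8)
river: ρ → (8,9,-13)
river: ρ → (-13,17,4)
river: ρ → (4,15,-17)
river: ρ → (-17,19,2)
river: ρ → (2,21,-7)
river: ρ → (-7,21,2)
river: ρ → (2,19,-17)
river: ρ → (-17,15,4)
river: ρ → (4,17,-13)
river: ρ → (-13,9,8)
river: ρ → (8,7,-14)
ρ-cycle length = 14 (tail of 0 descent steps not counted)

14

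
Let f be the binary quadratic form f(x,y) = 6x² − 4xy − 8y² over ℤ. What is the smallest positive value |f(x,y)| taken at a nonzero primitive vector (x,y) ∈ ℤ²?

descent: ρ → (-8,4,6)  [lands on river]
river: ρ → (6,8,-6)
river: ρ → (-6,4,8)
river: ρ → (8,12,-2)
river: ρ → (-2,12,8)
river: ρ → (8,4,-6)
river: ρ → (-6,8,6)
river: ρ → (6,4,-8)
river: ρ → (-8,12,2)
river: ρ → (2,12,-8)
closes: descent 1, river 10
min |a| on river = 2

2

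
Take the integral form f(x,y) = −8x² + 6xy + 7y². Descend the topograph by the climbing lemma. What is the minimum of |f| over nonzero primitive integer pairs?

river: ρ → (7,8,-7)
river: ρ → (-7,6,8)
river: ρ → (8,10,-5)
river: ρ → (-5,10,8)
river: ρ → (8,6,-7)
river: ρ → (-7,8,7)
river: ρ → (7,6,-8)
river: ρ → (-8,10,5)
river: ρ → (5,10,-8)
river: ρ → (-8,6,7)
closes: descent 0, river 10
min |a| on river = 5

5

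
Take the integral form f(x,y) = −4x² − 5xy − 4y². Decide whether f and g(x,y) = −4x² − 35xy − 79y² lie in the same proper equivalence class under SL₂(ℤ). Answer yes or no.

D₁ = -39, D₂ = -39
f is negative-definite; reduce −f:
−f: translate: b→-3 (≡5 mod 8), so (4,5,4)→(4,-3,3)
−f: flip: (4,-3,3)→(3,3,4)
−f: reduced (well bottom): (3,3,4) with a≤c, −a<b≤a
flip sign back: reduced form of f is (-3,-3,-4)
g is negative-definite; reduce −g:
−g: translate: b→3 (≡35 mod 8), so (4,35,79)→(4,3,3)
−g: flip: (4,3,3)→(3,-3,4)
−g: translate: b→3 (≡-3 mod 6), so (3,-3,4)→(3,3,4)
−g: reduced (well bottom): (3,3,4) with a≤c, −a<b≤a
flip sign back: reduced form of g is (-3,-3,-4)
reduced forms (-3, -3, -4) vs (-3, -3, -4) ⇒ equivalent

yes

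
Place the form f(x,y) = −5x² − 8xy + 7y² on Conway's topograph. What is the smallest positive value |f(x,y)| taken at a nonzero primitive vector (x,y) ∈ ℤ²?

descent: ρ → (7,8,-5)  [lands on river]
river: ρ → (-5,12,3)
river: ρ → (3,12,-5)
river: ρ → (-5,8,7)
river: ρ → (7,6,-6)
river: ρ → (-6,6,7)
closes: descent 1, river 6
min |a| on river = 3

3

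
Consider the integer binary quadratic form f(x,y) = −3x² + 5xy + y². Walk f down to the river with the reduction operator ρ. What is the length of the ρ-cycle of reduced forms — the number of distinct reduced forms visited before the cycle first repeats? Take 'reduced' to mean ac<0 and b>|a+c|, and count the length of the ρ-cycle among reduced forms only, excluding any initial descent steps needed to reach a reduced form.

D = 37, ⌊√D⌋ = 6
river: ρ → (1,5,-3)
river: ρ → (-3,1,3)
river: ρ → (3,5,-1)
river: ρ → (-1,5,3)
river: ρ → (3,1,-3)
river: ρ → (-3,5,1)
ρ-cycle length = 6 (tail of 0 descent steps not counted)

6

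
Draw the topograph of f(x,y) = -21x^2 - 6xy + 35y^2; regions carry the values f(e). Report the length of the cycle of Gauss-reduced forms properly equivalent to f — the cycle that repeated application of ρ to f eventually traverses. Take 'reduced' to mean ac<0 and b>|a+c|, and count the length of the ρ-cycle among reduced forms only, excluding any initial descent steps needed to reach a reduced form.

D = 2976, ⌊√D⌋ = 54
descent: ρ → (35,6,-21)
descent: ρ → (-21,36,20)  [lands on river]
river: ρ → (20,44,-13)
river: ρ → (-13,34,35)
river: ρ → (35,36,-12)
river: ρ → (-12,36,35)
river: ρ → (35,34,-13)
river: ρ → (-13,44,20)
river: ρ → (20,36,-21)
river: ρ → (-21,48,8)
river: ρ → (8,48,-21)
ρ-cycle length = 10 (tail of 2 descent steps not counted)

10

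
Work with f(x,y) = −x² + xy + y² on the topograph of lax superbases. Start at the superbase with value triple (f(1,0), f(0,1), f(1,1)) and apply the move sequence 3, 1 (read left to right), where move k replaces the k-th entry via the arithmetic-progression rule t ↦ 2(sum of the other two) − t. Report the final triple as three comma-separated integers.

start (-1,1,1) = (f(1,0),f(0,1),f(1,1))
replace slot 3: 2·((-1)+1) − 1 = -1 → (-1,1,-1)
replace slot 1: 2·(1+(-1)) − (-1) = 1 → (1,1,-1)

1,1,-1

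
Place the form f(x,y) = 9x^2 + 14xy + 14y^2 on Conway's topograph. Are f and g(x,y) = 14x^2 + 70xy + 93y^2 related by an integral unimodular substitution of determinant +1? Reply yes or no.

D₁ = -308, D₂ = -308
f: translate: b→-4 (≡14 mod 18), so (9,14,14)→(9,-4,9)
f: flip: (9,-4,9)→(9,4,9)
f: reduced (well bottom): (9,4,9) with a≤c, −a<b≤a
g: translate: b→14 (≡70 mod 28), so (14,70,93)→(14,14,9)
g: flip: (14,14,9)→(9,-14,14)
g: translate: b→4 (≡-14 mod 18), so (9,-14,14)→(9,4,9)
g: reduced (well bottom): (9,4,9) with a≤c, −a<b≤a
reduced forms (9, 4, 9) vs (9, 4, 9) ⇒ equivalent

yes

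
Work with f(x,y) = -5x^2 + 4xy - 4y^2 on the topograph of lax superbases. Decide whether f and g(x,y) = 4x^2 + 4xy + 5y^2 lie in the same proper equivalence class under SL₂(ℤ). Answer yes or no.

D₁ = -64, D₂ = -64
f is negative-definite; reduce −f:
−f: flip: (5,-4,4)→(4,4,5)
−f: reduced (well bottom): (4,4,5) with a≤c, −a<b≤a
flip sign back: reduced form of f is (-4,-4,-5)
g: reduced (well bottom): (4,4,5) with a≤c, −a<b≤a
reduced forms (-4, -4, -5) vs (4, 4, 5) ⇒ inequivalent

no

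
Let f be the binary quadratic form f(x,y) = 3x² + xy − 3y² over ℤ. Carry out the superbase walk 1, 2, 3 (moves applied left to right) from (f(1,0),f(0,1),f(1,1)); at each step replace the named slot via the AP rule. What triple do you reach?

start (3,-3,1) = (f(1,0),f(0,1),f(1,1))
replace slot 1: 2·((-3)+1) − 3 = -7 → (-7,-3,1)
replace slot 2: 2·((-7)+1) − (-3) = -9 → (-7,-9,1)
replace slot 3: 2·((-7)+(-9)) − 1 = -33 → (-7,-9,-33)

-7,-9,-33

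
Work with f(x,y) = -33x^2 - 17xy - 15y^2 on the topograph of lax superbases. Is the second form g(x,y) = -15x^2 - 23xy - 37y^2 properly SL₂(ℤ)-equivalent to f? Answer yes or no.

D₁ = -1691, D₂ = -1691
f is negative-definite; reduce −f:
−f: flip: (33,17,15)→(15,-17,33)
−f: translate: b→13 (≡-17 mod 30), so (15,-17,33)→(15,13,31)
−f: reduced (well bottom): (15,13,31) with a≤c, −a<b≤a
flip sign back: reduced form of f is (-15,-13,-31)
g is negative-definite; reduce −g:
−g: translate: b→-7 (≡23 mod 30), so (15,23,37)→(15,-7,29)
−g: reduced (well bottom): (15,-7,29) with a≤c, −a<b≤a
flip sign back: reduced form of g is (-15,7,-29)
reduced forms (-15, -13, -31) vs (-15, 7, -29) ⇒ inequivalent

no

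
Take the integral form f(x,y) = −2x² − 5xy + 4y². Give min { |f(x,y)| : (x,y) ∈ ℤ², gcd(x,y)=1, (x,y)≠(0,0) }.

descent: ρ → (4,5,-2)  [lands on river]
river: ρ → (-2,7,1)
river: ρ → (1,7,-2)
river: ρ → (-2,5,4)
river: ρ → (4,3,-3)
river: ρ → (-3,3,4)
closes: descent 1, river 6
min |a| on river = 1

1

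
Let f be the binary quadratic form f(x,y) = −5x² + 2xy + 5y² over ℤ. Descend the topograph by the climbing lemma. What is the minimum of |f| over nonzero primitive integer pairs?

river: ρ → (5,8,-2)
river: ρ → (-2,8,5)
river: ρ → (5,2,-5)
river: ρ → (-5,8,2)
river: ρ → (2,8,-5)
river: ρ → (-5,2,5)
closes: descent 0, river 6
min |a| on river = 2

2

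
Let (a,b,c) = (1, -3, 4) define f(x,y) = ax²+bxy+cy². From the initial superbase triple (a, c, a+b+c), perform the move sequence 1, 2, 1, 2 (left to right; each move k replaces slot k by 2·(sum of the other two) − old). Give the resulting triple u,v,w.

start (1,4,2) = (f(1,0),f(0,1),f(1,1))
replace slot 1: 2·(4+2) − 1 = 11 → (11,4,2)
replace slot 2: 2·(11+2) − 4 = 22 → (11,22,2)
replace slot 1: 2·(22+2) − 11 = 37 → (37,22,2)
replace slot 2: 2·(37+2) − 22 = 56 → (37,56,2)

37,56,2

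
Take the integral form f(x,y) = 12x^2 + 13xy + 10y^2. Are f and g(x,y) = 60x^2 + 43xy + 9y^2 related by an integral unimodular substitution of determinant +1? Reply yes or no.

D₁ = -311, D₂ = -311
f: translate: b→-11 (≡13 mod 24), so (12,13,10)→(12,-11,9)
f: flip: (12,-11,9)→(9,11,12)
f: translate: b→-7 (≡11 mod 18), so (9,11,12)→(9,-7,10)
f: reduced (well bottom): (9,-7,10) with a≤c, −a<b≤a
g: flip: (60,43,9)→(9,-43,60)
g: translate: b→-7 (≡-43 mod 18), so (9,-43,60)→(9,-7,10)
g: reduced (well bottom): (9,-7,10) with a≤c, −a<b≤a
reduced forms (9, -7, 10) vs (9, -7, 10) ⇒ equivalent

yes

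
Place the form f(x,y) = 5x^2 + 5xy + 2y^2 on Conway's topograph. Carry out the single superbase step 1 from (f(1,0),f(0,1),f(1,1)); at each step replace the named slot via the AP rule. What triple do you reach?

start (5,2,12) = (f(1,0),f(0,1),f(1,1))
replace slot 1: 2·(2+12) − 5 = 23 → (23,2,12)

23,2,12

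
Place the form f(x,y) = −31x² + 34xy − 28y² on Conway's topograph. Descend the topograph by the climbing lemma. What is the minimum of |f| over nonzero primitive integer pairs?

translate: b→28 (≡-34 mod 62), so (31,-34,28)→(31,28,25)
flip: (31,28,25)→(25,-28,31)
translate: b→22 (≡-28 mod 50), so (25,-28,31)→(25,22,28)
reduced (well bottom): (25,22,28) with a≤c, −a<b≤a
well minimum |f| = |-25| = 25 (negative-definite)

25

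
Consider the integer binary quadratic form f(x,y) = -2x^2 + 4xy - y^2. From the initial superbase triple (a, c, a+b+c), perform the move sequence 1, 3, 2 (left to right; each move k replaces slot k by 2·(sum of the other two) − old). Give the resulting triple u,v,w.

start (-2,-1,1) = (f(1,0),f(0,1),f(1,1))
replace slot 1: 2·((-1)+1) − (-2) = 2 → (2,-1,1)
replace slot 3: 2·(2+(-1)) − 1 = 1 → (2,-1,1)
replace slot 2: 2·(2+1) − (-1) = 7 → (2,7,1)

2,7,1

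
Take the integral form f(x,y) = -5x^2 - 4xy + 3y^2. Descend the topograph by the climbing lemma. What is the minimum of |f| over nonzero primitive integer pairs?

descent: ρ → (3,4,-5)  [lands on river]
river: ρ → (-5,6,2)
river: ρ → (2,6,-5)
river: ρ → (-5,4,3)
river: ρ → (3,8,-1)
river: ρ → (-1,8,3)
closes: descent 1, river 6
min |a| on river = 1

1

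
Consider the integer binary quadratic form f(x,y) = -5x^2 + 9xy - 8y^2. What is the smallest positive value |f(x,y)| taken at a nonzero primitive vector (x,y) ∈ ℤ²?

translate: b→1 (≡-9 mod 10), so (5,-9,8)→(5,1,4)
flip: (5,1,4)→(4,-1,5)
reduced (well bottom): (4,-1,5) with a≤c, −a<b≤a
well minimum |f| = |-4| = 4 (negative-definite)

4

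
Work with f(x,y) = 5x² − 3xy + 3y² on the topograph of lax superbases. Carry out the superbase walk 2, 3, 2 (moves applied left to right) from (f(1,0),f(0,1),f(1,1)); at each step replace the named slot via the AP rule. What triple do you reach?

start (5,3,5) = (f(1,0),f(0,1),f(1,1))
replace slot 2: 2·(5+5) − 3 = 17 → (5,17,5)
replace slot 3: 2·(5+17) − 5 = 39 → (5,17,39)
replace slot 2: 2·(5+39) − 17 = 71 → (5,71,39)

5,71,39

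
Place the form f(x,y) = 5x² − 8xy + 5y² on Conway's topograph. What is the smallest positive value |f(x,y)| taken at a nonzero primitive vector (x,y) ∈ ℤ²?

translate: b→2 (≡-8 mod 10), so (5,-8,5)→(5,2,2)
flip: (5,2,2)→(2,-2,5)
translate: b→2 (≡-2 mod 4), so (2,-2,5)→(2,2,5)
reduced (well bottom): (2,2,5) with a≤c, −a<b≤a
well minimum = a = 2

2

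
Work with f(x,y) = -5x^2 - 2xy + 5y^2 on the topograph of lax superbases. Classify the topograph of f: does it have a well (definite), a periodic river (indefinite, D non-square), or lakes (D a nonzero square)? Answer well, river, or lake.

D = b²−4ac = (-2)² − 4·(-5)·5 = 104
D > 0 non-square ⇒ indefinite ⇒ periodic river

river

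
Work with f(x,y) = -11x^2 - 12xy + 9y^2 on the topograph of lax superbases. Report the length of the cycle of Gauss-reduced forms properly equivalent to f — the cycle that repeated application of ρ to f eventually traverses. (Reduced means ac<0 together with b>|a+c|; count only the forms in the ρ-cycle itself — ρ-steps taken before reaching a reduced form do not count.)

D = 540, ⌊√D⌋ = 23
descent: ρ → (9,12,-11)  [lands on river]
river: ρ → (-11,10,10)
river: ρ → (10,10,-11)
river: ρ → (-11,12,9)
river: ρ → (9,6,-14)
river: ρ → (-14,22,1)
river: ρ → (1,22,-14)
river: ρ → (-14,6,9)
ρ-cycle length = 8 (tail of 1 descent step not counted)

8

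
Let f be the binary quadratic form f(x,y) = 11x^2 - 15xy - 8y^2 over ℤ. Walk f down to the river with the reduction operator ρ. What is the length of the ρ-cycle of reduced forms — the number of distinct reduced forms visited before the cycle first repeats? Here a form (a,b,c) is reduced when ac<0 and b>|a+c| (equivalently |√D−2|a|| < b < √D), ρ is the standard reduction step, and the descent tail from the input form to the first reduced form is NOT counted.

D = 577, ⌊√D⌋ = 24
descent: ρ → (-8,15,11)  [lands on river]
river: ρ → (11,7,-12)
river: ρ → (-12,17,6)
river: ρ → (6,19,-9)
river: ρ → (-9,17,8)
river: ρ → (8,15,-11)
river: ρ → (-11,7,12)
river: ρ → (12,17,-6)
river: ρ → (-6,19,9)
river: ρ → (9,17,-8)
ρ-cycle length = 10 (tail of 1 descent step not counted)

10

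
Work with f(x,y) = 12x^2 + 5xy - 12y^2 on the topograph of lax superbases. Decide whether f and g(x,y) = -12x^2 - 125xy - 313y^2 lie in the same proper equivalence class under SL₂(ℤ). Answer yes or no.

D₁ = 601, D₂ = 601
river cycle of f (length 66): (-12, 19, 5), (5, 21, -8), (-8, 11, 15), (15, 19, -4), (-4, 21, 10), (10, 19, -6), (-6, 17, 13), (13, 9, -10), (-10, 11, 12), (12, 13, -9), … (56 more)
river cycle of g (length 66): (-12, 19, 5), (5, 21, -8), (-8, 11, 15), (15, 19, -4), (-4, 21, 10), (10, 19, -6), (-6, 17, 13), (13, 9, -10), (-10, 11, 12), (12, 13, -9), … (56 more)
cycles coincide ⇒ equivalent

yes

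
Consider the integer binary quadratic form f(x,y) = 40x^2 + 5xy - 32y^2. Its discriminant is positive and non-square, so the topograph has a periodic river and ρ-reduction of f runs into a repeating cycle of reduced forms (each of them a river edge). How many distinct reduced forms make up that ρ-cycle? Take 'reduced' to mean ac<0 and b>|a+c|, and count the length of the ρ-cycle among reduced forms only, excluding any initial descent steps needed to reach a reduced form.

D = 5145, ⌊√D⌋ = 71
descent: ρ → (-32,59,13)  [lands on river]
river: ρ → (13,71,-2)
river: ρ → (-2,69,48)
river: ρ → (48,27,-23)
river: ρ → (-23,65,10)
river: ρ → (10,55,-53)
river: ρ → (-53,51,12)
river: ρ → (12,69,-8)
river: ρ → (-8,59,52)
river: ρ → (52,45,-15)
river: ρ → (-15,45,52)
river: ρ → (52,59,-8)
river: ρ → (-8,69,12)
river: ρ → (12,51,-53)
river: ρ → (-53,55,10)
river: ρ → (10,65,-23)
river: ρ → (-23,27,48)
river: ρ → (48,69,-2)
river: ρ → (-2,71,13)
river: ρ → (13,59,-32)
river: ρ → (-32,69,3)
river: ρ → (3,69,-32)
ρ-cycle length = 22 (tail of 1 descent step not counted)

22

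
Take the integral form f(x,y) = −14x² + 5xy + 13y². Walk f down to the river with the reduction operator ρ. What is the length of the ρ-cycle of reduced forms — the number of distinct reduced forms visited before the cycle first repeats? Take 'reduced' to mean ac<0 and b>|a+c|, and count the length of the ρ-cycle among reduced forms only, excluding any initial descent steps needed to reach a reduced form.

D = 753, ⌊√D⌋ = 27
river: ρ → (13,21,-6)
river: ρ → (-6,27,1)
river: ρ → (1,27,-6)
river: ρ → (-6,21,13)
river: ρ → (13,5,-14)
river: ρ → (-14,23,4)
river: ρ → (4,25,-8)
river: ρ → (-8,23,7)
river: ρ → (7,19,-14)
river: ρ → (-14,9,12)
river: ρ → (12,15,-11)
river: ρ → (-11,7,16)
river: ρ → (16,25,-2)
river: ρ → (-2,27,3)
river: ρ → (3,27,-2)
river: ρ → (-2,25,16)
river: ρ → (16,7,-11)
river: ρ → (-11,15,12)
river: ρ → (12,9,-14)
river: ρ → (-14,19,7)
river: ρ → (7,23,-8)
river: ρ → (-8,25,4)
river: ρ → (4,23,-14)
river: ρ → (-14,5,13)
ρ-cycle length = 24 (tail of 0 descent steps not counted)

24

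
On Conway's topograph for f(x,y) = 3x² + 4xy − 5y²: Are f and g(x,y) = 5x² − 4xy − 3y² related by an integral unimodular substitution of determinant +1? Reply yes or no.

D₁ = 76, D₂ = 76
river cycle of f (length 6): (-5, 6, 2), (2, 6, -5), (-5, 4, 3), (3, 8, -1), (-1, 8, 3), (3, 4, -5)
river cycle of g (length 6): (-3, 4, 5), (5, 6, -2), (-2, 6, 5), (5, 4, -3), (-3, 8, 1), (1, 8, -3)
cycles differ ⇒ inequivalent

no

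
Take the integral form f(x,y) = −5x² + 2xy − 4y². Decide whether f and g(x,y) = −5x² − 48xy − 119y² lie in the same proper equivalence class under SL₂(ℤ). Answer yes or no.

D₁ = -76, D₂ = -76
f is negative-definite; reduce −f:
−f: flip: (5,-2,4)→(4,2,5)
−f: reduced (well bottom): (4,2,5) with a≤c, −a<b≤a
flip sign back: reduced form of f is (-4,-2,-5)
g is negative-definite; reduce −g:
−g: translate: b→-2 (≡48 mod 10), so (5,48,119)→(5,-2,4)
−g: flip: (5,-2,4)→(4,2,5)
−g: reduced (well bottom): (4,2,5) with a≤c, −a<b≤a
flip sign back: reduced form of g is (-4,-2,-5)
reduced forms (-4, -2, -5) vs (-4, -2, -5) ⇒ equivalent

yes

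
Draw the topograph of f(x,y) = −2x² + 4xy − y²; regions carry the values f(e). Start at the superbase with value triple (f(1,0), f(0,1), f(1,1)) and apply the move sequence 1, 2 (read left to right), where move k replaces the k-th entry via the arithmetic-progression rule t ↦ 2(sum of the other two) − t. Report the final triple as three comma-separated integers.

start (-2,-1,1) = (f(1,0),f(0,1),f(1,1))
replace slot 1: 2·((-1)+1) − (-2) = 2 → (2,-1,1)
replace slot 2: 2·(2+1) − (-1) = 7 → (2,7,1)

2,7,1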